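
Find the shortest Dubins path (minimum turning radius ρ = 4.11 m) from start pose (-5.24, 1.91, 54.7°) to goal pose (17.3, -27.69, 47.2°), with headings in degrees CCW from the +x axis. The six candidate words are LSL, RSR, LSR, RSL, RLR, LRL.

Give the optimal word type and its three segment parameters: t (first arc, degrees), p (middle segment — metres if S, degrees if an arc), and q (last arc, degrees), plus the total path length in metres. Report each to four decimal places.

RSL: t = 127.4959°, p = 28.1220 m, q = 119.9959°, L = 45.8754 m

Let ψ = atan2(Δy, Δx) = atan2(-29.60, 22.54) = -52.7112° be the start→goal bearing.
Normalize: d = |goal − start| / ρ = 37.204994/4.11 = 9.052310, α = (θ_start − ψ) mod 360° = 107.4112° = 1.874679 rad, β = (θ_goal − ψ) mod 360° = 99.9112° = 1.743780 rad.
Common terms: sin α = 0.954182, cos α = -0.299228, sin β = 0.985076, cos β = -0.172122, cos(α−β) = 0.991445, d² = 81.944317. Work in radians in the unit-radius frame; every candidate has L = ρ·(t + p + q).
LSL: p² = 2 + d² − 2cos(α−β) + 2d(sin α − sin β) = 81.402105; p = √p² = 9.022312; φ = atan2(cos β − cos α, d + sin α − sin β) = 0.014088 rad; t = (φ − α) mod 2π = 4.422594 rad, q = (β − φ) mod 2π = 1.729691 rad → L = 4.11·(4.422594 + 9.022312 + 1.729691) = 4.11·15.174597 = 62.367594 m
RSR: p² = 2 + d² − 2cos(α−β) + 2d(sin β − sin α) = 82.520749; p = √p² = 9.084093; φ = atan2(cos α − cos β, d − sin α + sin β) = -0.013993 rad; t = (α − φ) mod 2π = 1.888672 rad, q = (φ − β) mod 2π = 4.525413 rad → L = 4.11·(1.888672 + 9.084093 + 4.525413) = 4.11·15.498178 = 63.697512 m
LSR: p² = d² − 2 + 2cos(α−β) + 2d(sin α + sin β) = 117.036725; p = √p² = 10.818351; φ = atan2(−cos α − cos β, d + sin α + sin β) − atan2(−2, p) = 0.225664 rad; t = (φ − α) mod 2π = 4.634170 rad, q = (φ − β) mod 2π = 4.765069 rad → L = 4.11·(4.634170 + 10.818351 + 4.765069) = 4.11·20.217590 = 83.094296 m
RSL: p² = d² − 2 + 2cos(α−β) − 2d(sin α + sin β) = 46.817688; p = √p² = 6.842345; φ = atan2(cos α + cos β, d − sin α − sin β) − atan2(2, p) = -0.350544 rad; t = (α − φ) mod 2π = 2.225223 rad, q = (β − φ) mod 2π = 2.094324 rad → L = 4.11·(2.225223 + 6.842345 + 2.094324) = 4.11·11.161892 = 45.875378 m
RLR: c = (6 − d² + 2cos(α−β) + 2d(sin α − sin β))/8 = -9.315094, |c| > 1 → infeasible
LRL: c = (6 − d² + 2cos(α−β) − 2d(sin α − sin β))/8 = -9.175263, |c| > 1 → infeasible
Shortest: RSL with L = 45.875378 m ≈ 45.8754 m
Convert RSL to answer units (arcs ×180/π): t = 2.225223·180/π = 127.4959°, p = ρ·p = 4.11·6.842345 = 28.1220 m, q = 2.094324·180/π = 119.9959°, L = 45.8754 m.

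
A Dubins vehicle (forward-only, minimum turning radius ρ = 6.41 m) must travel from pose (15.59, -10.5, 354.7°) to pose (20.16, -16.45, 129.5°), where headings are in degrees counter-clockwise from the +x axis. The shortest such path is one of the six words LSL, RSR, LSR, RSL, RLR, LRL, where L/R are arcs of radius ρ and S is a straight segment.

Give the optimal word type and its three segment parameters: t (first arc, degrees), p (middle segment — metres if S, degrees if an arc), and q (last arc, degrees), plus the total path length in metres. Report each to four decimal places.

LRL: t = 52.0478°, p = 280.2488°, q = 3.0010°, L = 37.5116 m

Let ψ = atan2(Δy, Δx) = atan2(-5.95, 4.57) = -52.4733° be the start→goal bearing.
Normalize: d = |goal − start| / ρ = 7.502493/6.41 = 1.170436, α = (θ_start − ψ) mod 360° = 47.1733° = 0.823330 rad, β = (θ_goal − ψ) mod 360° = 181.9733° = 3.176033 rad.
Common terms: sin α = 0.733413, cos α = 0.679783, sin β = -0.034434, cos β = -0.999407, cos(α−β) = -0.704634, d² = 1.369920. Work in radians in the unit-radius frame; every candidate has L = ρ·(t + p + q).
LSL: p² = 2 + d² − 2cos(α−β) + 2d(sin α − sin β) = 6.576620; p = √p² = 2.564492; φ = atan2(cos β − cos α, d + sin α − sin β) = -0.713898 rad; t = (φ − α) mod 2π = 4.745958 rad, q = (β − φ) mod 2π = 3.889931 rad → L = 6.41·(4.745958 + 2.564492 + 3.889931) = 6.41·11.200381 = 71.794444 m
RSR: p² = 2 + d² − 2cos(α−β) + 2d(sin β − sin α) = 2.981756; p = √p² = 1.726776; φ = atan2(cos α − cos β, d − sin α + sin β) = 1.335486 rad; t = (α − φ) mod 2π = 5.771029 rad, q = (φ − β) mod 2π = 4.442638 rad → L = 6.41·(5.771029 + 1.726776 + 4.442638) = 6.41·11.940443 = 76.538240 m
LSR: p² = d² − 2 + 2cos(α−β) + 2d(sin α + sin β) = -0.403128 < 0 → infeasible
RSL: p² = d² − 2 + 2cos(α−β) − 2d(sin α + sin β) = -3.675569 < 0 → infeasible
RLR: c = (6 − d² + 2cos(α−β) + 2d(sin α − sin β))/8 = 0.627280; p = 2π − arccos c = 5.390445 rad; φ = atan2(cos α − cos β, d − sin α + sin β) = 1.335486 rad; t = (α − φ + p/2) mod 2π = 2.183066 rad, q = (α − β − t + p) mod 2π = 0.854675 rad → L = 6.41·(2.183066 + 5.390445 + 0.854675) = 6.41·8.428187 = 54.024677 m
LRL: c = (6 − d² + 2cos(α−β) − 2d(sin α − sin β))/8 = 0.177922; p = 2π − arccos c = 4.891264 rad; φ = atan2(cos β − cos α, d + sin α − sin β) = -0.713898 rad; t = (φ − α + p/2) mod 2π = 0.908405 rad, q = (β − α − t + p) mod 2π = 0.052378 rad → L = 6.41·(0.908405 + 4.891264 + 0.052378) = 6.41·5.852046 = 37.511616 m
Shortest: LRL with L = 37.511616 m ≈ 37.5116 m
Convert LRL to answer units (arcs ×180/π): t = 0.908405·180/π = 52.0478°, p = 4.891264·180/π = 280.2488°, q = 0.052378·180/π = 3.0010°, L = 37.5116 m.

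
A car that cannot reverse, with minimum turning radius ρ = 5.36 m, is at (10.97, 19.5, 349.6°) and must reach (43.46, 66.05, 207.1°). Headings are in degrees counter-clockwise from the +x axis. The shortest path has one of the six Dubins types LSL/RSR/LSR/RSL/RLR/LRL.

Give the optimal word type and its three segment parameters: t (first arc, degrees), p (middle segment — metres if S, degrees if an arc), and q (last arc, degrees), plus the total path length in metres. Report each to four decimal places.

LSL: t = 57.4662°, p = 49.8627 m, q = 160.0338°, L = 70.2097 m

Let ψ = atan2(Δy, Δx) = atan2(46.55, 32.49) = 55.0865° be the start→goal bearing.
Normalize: d = |goal − start| / ρ = 56.767091/5.36 = 10.590875, α = (θ_start − ψ) mod 360° = 294.5135° = 5.140230 rad, β = (θ_goal − ψ) mod 360° = 152.0135° = 2.653136 rad.
Common terms: sin α = -0.909864, cos α = 0.414907, sin β = 0.469264, cos β = -0.883058, cos(α−β) = -0.793353, d² = 112.166637. Work in radians in the unit-radius frame; every candidate has L = ρ·(t + p + q).
LSL: p² = 2 + d² − 2cos(α−β) + 2d(sin α − sin β) = 86.541003; p = √p² = 9.302742; φ = atan2(cos β − cos α, d + sin α − sin β) = -0.139982 rad; t = (φ − α) mod 2π = 1.002974 rad, q = (β − φ) mod 2π = 2.793117 rad → L = 5.36·(1.002974 + 9.302742 + 2.793117) = 5.36·13.098833 = 70.209744 m
RSR: p² = 2 + d² − 2cos(α−β) + 2d(sin β − sin α) = 144.965683; p = √p² = 12.040170; φ = atan2(cos α − cos β, d − sin α + sin β) = 0.108013 rad; t = (α − φ) mod 2π = 5.032217 rad, q = (φ − β) mod 2π = 3.738063 rad → L = 5.36·(5.032217 + 12.040170 + 3.738063) = 5.36·20.810449 = 111.544007 m
LSR: p² = d² − 2 + 2cos(α−β) + 2d(sin α + sin β) = 99.247256; p = √p² = 9.962292; φ = atan2(−cos α − cos β, d + sin α + sin β) − atan2(−2, p) = 0.244213 rad; t = (φ − α) mod 2π = 1.387168 rad, q = (φ − β) mod 2π = 3.874262 rad → L = 5.36·(1.387168 + 9.962292 + 3.874262) = 5.36·15.223722 = 81.599152 m
RSL: p² = d² − 2 + 2cos(α−β) − 2d(sin α + sin β) = 117.912604; p = √p² = 10.858757; φ = atan2(cos α + cos β, d − sin α − sin β) − atan2(2, p) = -0.224554 rad; t = (α − φ) mod 2π = 5.364784 rad, q = (β − φ) mod 2π = 2.877690 rad → L = 5.36·(5.364784 + 10.858757 + 2.877690) = 5.36·19.101230 = 102.382595 m
RLR: c = (6 − d² + 2cos(α−β) + 2d(sin α − sin β))/8 = -17.120710, |c| > 1 → infeasible
LRL: c = (6 − d² + 2cos(α−β) − 2d(sin α − sin β))/8 = -9.817625, |c| > 1 → infeasible
Shortest: LSL with L = 70.209744 m ≈ 70.2097 m
Convert LSL to answer units (arcs ×180/π): t = 1.002974·180/π = 57.4662°, p = ρ·p = 5.36·9.302742 = 49.8627 m, q = 2.793117·180/π = 160.0338°, L = 70.2097 m.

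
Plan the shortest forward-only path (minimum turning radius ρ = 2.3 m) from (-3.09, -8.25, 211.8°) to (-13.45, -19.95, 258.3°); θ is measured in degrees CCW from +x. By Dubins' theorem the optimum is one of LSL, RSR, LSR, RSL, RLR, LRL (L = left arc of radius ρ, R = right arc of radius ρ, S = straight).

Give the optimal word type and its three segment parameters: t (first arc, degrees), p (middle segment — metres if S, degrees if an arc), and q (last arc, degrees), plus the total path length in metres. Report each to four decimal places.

Let ψ = atan2(Δy, Δx) = atan2(-11.70, -10.36) = -131.5239° be the start→goal bearing.
Normalize: d = |goal − start| / ρ = 15.627527/2.3 = 6.794577, α = (θ_start − ψ) mod 360° = 343.3239° = 5.992133 rad, β = (θ_goal − ψ) mod 360° = 29.8239° = 0.520526 rad.
Common terms: sin α = -0.286960, cos α = 0.957942, sin β = 0.497336, cos β = 0.867558, cos(α−β) = 0.688355, d² = 46.166276. Work in radians in the unit-radius frame; every candidate has L = ρ·(t + p + q).
LSL: p² = 2 + d² − 2cos(α−β) + 2d(sin α − sin β) = 36.131637; p = √p² = 6.010960; φ = atan2(cos β − cos α, d + sin α − sin β) = -0.015037 rad; t = (φ − α) mod 2π = 0.276015 rad, q = (β − φ) mod 2π = 0.535563 rad → L = 2.3·(0.276015 + 6.010960 + 0.535563) = 2.3·6.822538 = 15.691837 m
RSR: p² = 2 + d² − 2cos(α−β) + 2d(sin β − sin α) = 57.447497; p = √p² = 7.579413; φ = atan2(cos α − cos β, d − sin α + sin β) = 0.011925 rad; t = (α − φ) mod 2π = 5.980208 rad, q = (φ − β) mod 2π = 5.774585 rad → L = 2.3·(5.980208 + 7.579413 + 5.774585) = 2.3·19.334205 = 44.468672 m
LSR: p² = d² − 2 + 2cos(α−β) + 2d(sin α + sin β) = 48.401815; p = √p² = 6.957141; φ = atan2(−cos α − cos β, d + sin α + sin β) − atan2(−2, p) = 0.024995 rad; t = (φ − α) mod 2π = 0.316047 rad, q = (φ − β) mod 2π = 5.787654 rad → L = 2.3·(0.316047 + 6.957141 + 5.787654) = 2.3·13.060843 = 30.039939 m
RSL: p² = d² − 2 + 2cos(α−β) − 2d(sin α + sin β) = 42.684155; p = √p² = 6.533311; φ = atan2(cos α + cos β, d − sin α − sin β) − atan2(2, p) = -0.026604 rad; t = (α − φ) mod 2π = 6.018737 rad, q = (β − φ) mod 2π = 0.547130 rad → L = 2.3·(6.018737 + 6.533311 + 0.547130) = 2.3·13.099178 = 30.128109 m
RLR: c = (6 − d² + 2cos(α−β) + 2d(sin α − sin β))/8 = -6.180937, |c| > 1 → infeasible
LRL: c = (6 − d² + 2cos(α−β) − 2d(sin α − sin β))/8 = -3.516455, |c| > 1 → infeasible
Shortest: LSL with L = 15.691837 m ≈ 15.6918 m
Convert LSL to answer units (arcs ×180/π): t = 0.276015·180/π = 15.8145°, p = ρ·p = 2.3·6.010960 = 13.8252 m, q = 0.535563·180/π = 30.6855°, L = 15.6918 m.

LSL: t = 15.8145°, p = 13.8252 m, q = 30.6855°, L = 15.6918 m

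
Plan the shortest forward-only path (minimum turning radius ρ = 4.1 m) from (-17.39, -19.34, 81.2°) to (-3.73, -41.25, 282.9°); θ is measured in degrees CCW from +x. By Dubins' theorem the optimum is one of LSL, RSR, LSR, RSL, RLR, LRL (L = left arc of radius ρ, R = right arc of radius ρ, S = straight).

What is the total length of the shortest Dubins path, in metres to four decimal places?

Let ψ = atan2(Δy, Δx) = atan2(-21.91, 13.66) = -58.0581° be the start→goal bearing.
Normalize: d = |goal − start| / ρ = 25.819444/4.1 = 6.297425, α = (θ_start − ψ) mod 360° = 139.2581° = 2.430513 rad, β = (θ_goal − ψ) mod 360° = 340.9581° = 5.950842 rad.
Common terms: sin α = 0.652652, cos α = -0.757658, sin β = -0.326259, cos β = 0.945280, cos(α−β) = -0.929133, d² = 39.657567. Work in radians in the unit-radius frame; every candidate has L = ρ·(t + p + q).
LSL: p² = 2 + d² − 2cos(α−β) + 2d(sin α − sin β) = 55.845075; p = √p² = 7.472956; φ = atan2(cos β − cos α, d + sin α − sin β) = 0.229900 rad; t = (φ − α) mod 2π = 4.082572 rad, q = (β − φ) mod 2π = 5.720942 rad → L = 4.1·(4.082572 + 7.472956 + 5.720942) = 4.1·17.276471 = 70.833530 m
RSR: p² = 2 + d² − 2cos(α−β) + 2d(sin β − sin α) = 31.186590; p = √p² = 5.584495; φ = atan2(cos α − cos β, d − sin α + sin β) = -0.309876 rad; t = (α − φ) mod 2π = 2.740389 rad, q = (φ − β) mod 2π = 0.022468 rad → L = 4.1·(2.740389 + 5.584495 + 0.022468) = 4.1·8.347352 = 34.224142 m
LSR: p² = d² − 2 + 2cos(α−β) + 2d(sin α + sin β) = 39.910176; p = √p² = 6.317450; φ = atan2(−cos α − cos β, d + sin α + sin β) − atan2(−2, p) = 0.278283 rad; t = (φ − α) mod 2π = 4.130955 rad, q = (φ − β) mod 2π = 0.610626 rad → L = 4.1·(4.130955 + 6.317450 + 0.610626) = 4.1·11.059031 = 45.342029 m
RSL: p² = d² − 2 + 2cos(α−β) − 2d(sin α + sin β) = 31.688428; p = √p² = 5.629248; φ = atan2(cos α + cos β, d − sin α − sin β) − atan2(2, p) = -0.309965 rad; t = (α − φ) mod 2π = 2.740478 rad, q = (β − φ) mod 2π = 6.260807 rad → L = 4.1·(2.740478 + 5.629248 + 6.260807) = 4.1·14.630533 = 59.985186 m
RLR: c = (6 − d² + 2cos(α−β) + 2d(sin α − sin β))/8 = -2.898324, |c| > 1 → infeasible
LRL: c = (6 − d² + 2cos(α−β) − 2d(sin α − sin β))/8 = -5.980634, |c| > 1 → infeasible
Shortest: RSR with L = 34.224142 m ≈ 34.2241 m

34.2241 m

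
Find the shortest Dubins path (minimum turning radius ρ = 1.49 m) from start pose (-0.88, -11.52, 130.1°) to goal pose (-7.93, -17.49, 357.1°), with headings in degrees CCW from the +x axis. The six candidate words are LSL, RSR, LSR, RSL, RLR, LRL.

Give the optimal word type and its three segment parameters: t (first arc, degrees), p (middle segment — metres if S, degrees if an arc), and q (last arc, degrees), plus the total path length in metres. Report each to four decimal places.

Let ψ = atan2(Δy, Δx) = atan2(-5.97, -7.05) = -139.7418° be the start→goal bearing.
Normalize: d = |goal − start| / ρ = 9.238149/1.49 = 6.200100, α = (θ_start − ψ) mod 360° = 269.8418° = 4.709628 rad, β = (θ_goal − ψ) mod 360° = 136.8418° = 2.388340 rad.
Common terms: sin α = -0.999996, cos α = -0.002761, sin β = 0.684015, cos β = -0.729468, cos(α−β) = -0.681998, d² = 38.441241. Work in radians in the unit-radius frame; every candidate has L = ρ·(t + p + q).
LSL: p² = 2 + d² − 2cos(α−β) + 2d(sin α − sin β) = 20.923159; p = √p² = 4.574184; φ = atan2(cos β − cos α, d + sin α − sin β) = -0.159547 rad; t = (φ − α) mod 2π = 1.414010 rad, q = (β − φ) mod 2π = 2.547887 rad → L = 1.49·(1.414010 + 4.574184 + 2.547887) = 1.49·8.536081 = 12.718761 m
RSR: p² = 2 + d² − 2cos(α−β) + 2d(sin β − sin α) = 62.687317; p = √p² = 7.917532; φ = atan2(cos α − cos β, d − sin α + sin β) = 0.091914 rad; t = (α − φ) mod 2π = 4.617714 rad, q = (φ − β) mod 2π = 3.986759 rad → L = 1.49·(4.617714 + 7.917532 + 3.986759) = 1.49·16.522005 = 24.617788 m
LSR: p² = d² − 2 + 2cos(α−β) + 2d(sin α + sin β) = 31.159018; p = √p² = 5.582026; φ = atan2(−cos α − cos β, d + sin α + sin β) − atan2(−2, p) = 0.467849 rad; t = (φ − α) mod 2π = 2.041406 rad, q = (φ − β) mod 2π = 4.362694 rad → L = 1.49·(2.041406 + 5.582026 + 4.362694) = 1.49·11.986127 = 17.859329 m
RSL: p² = d² − 2 + 2cos(α−β) − 2d(sin α + sin β) = 38.995472; p = √p² = 6.244635; φ = atan2(cos α + cos β, d − sin α − sin β) − atan2(2, p) = -0.421855 rad; t = (α − φ) mod 2π = 5.131483 rad, q = (β − φ) mod 2π = 2.810195 rad → L = 1.49·(5.131483 + 6.244635 + 2.810195) = 1.49·14.186314 = 21.137608 m
RLR: c = (6 − d² + 2cos(α−β) + 2d(sin α − sin β))/8 = -6.835915, |c| > 1 → infeasible
LRL: c = (6 − d² + 2cos(α−β) − 2d(sin α − sin β))/8 = -1.615395, |c| > 1 → infeasible
Shortest: LSL with L = 12.718761 m ≈ 12.7188 m
Convert LSL to answer units (arcs ×180/π): t = 1.414010·180/π = 81.0168°, p = ρ·p = 1.49·4.574184 = 6.8155 m, q = 2.547887·180/π = 145.9832°, L = 12.7188 m.

LSL: t = 81.0168°, p = 6.8155 m, q = 145.9832°, L = 12.7188 m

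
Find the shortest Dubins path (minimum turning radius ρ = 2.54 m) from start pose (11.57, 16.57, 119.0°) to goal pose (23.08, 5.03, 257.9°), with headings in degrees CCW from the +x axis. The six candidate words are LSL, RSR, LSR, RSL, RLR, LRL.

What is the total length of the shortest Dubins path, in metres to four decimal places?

23.8052 m

Let ψ = atan2(Δy, Δx) = atan2(-11.54, 11.51) = -45.0746° be the start→goal bearing.
Normalize: d = |goal − start| / ρ = 16.298825/2.54 = 6.416860, α = (θ_start − ψ) mod 360° = 164.0746° = 2.863641 rad, β = (θ_goal − ψ) mod 360° = 302.9746° = 5.287904 rad.
Common terms: sin α = 0.274386, cos α = -0.961620, sin β = -0.838912, cos β = 0.544267, cos(α−β) = -0.753563, d² = 41.176096. Work in radians in the unit-radius frame; every candidate has L = ρ·(t + p + q).
LSL: p² = 2 + d² − 2cos(α−β) + 2d(sin α − sin β) = 58.970981; p = √p² = 7.679257; φ = atan2(cos β − cos α, d + sin α − sin β) = 0.197377 rad; t = (φ − α) mod 2π = 3.616921 rad, q = (β − φ) mod 2π = 5.090527 rad → L = 2.54·(3.616921 + 7.679257 + 5.090527) = 2.54·16.386704 = 41.622229 m
RSR: p² = 2 + d² − 2cos(α−β) + 2d(sin β − sin α) = 30.395464; p = √p² = 5.513208; φ = atan2(cos α − cos β, d − sin α + sin β) = -0.276657 rad; t = (α − φ) mod 2π = 3.140299 rad, q = (φ − β) mod 2π = 0.718624 rad → L = 2.54·(3.140299 + 5.513208 + 0.718624) = 2.54·9.372131 = 23.805213 m
LSR: p² = d² − 2 + 2cos(α−β) + 2d(sin α + sin β) = 30.423998; p = √p² = 5.515795; φ = atan2(−cos α − cos β, d + sin α + sin β) − atan2(−2, p) = 0.419044 rad; t = (φ − α) mod 2π = 3.838588 rad, q = (φ − β) mod 2π = 1.414326 rad → L = 2.54·(3.838588 + 5.515795 + 1.414326) = 2.54·10.768709 = 27.352522 m
RSL: p² = d² − 2 + 2cos(α−β) − 2d(sin α + sin β) = 44.913940; p = √p² = 6.701786; φ = atan2(cos α + cos β, d − sin α − sin β) − atan2(2, p) = -0.349724 rad; t = (α − φ) mod 2π = 3.213365 rad, q = (β − φ) mod 2π = 5.637627 rad → L = 2.54·(3.213365 + 6.701786 + 5.637627) = 2.54·15.552779 = 39.504058 m
RLR: c = (6 − d² + 2cos(α−β) + 2d(sin α − sin β))/8 = -2.799433, |c| > 1 → infeasible
LRL: c = (6 − d² + 2cos(α−β) − 2d(sin α − sin β))/8 = -6.371373, |c| > 1 → infeasible
Shortest: RSR with L = 23.805213 m ≈ 23.8052 m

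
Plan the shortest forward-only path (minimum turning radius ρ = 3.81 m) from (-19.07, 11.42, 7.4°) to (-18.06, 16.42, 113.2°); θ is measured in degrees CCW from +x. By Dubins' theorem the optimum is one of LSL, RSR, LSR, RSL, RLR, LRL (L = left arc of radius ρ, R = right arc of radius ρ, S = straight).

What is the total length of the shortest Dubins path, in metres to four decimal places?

28.4987 m

Let ψ = atan2(Δy, Δx) = atan2(5.00, 1.01) = 78.5799° be the start→goal bearing.
Normalize: d = |goal − start| / ρ = 5.100990/3.81 = 1.338843, α = (θ_start − ψ) mod 360° = 288.8201° = 5.040861 rad, β = (θ_goal − ψ) mod 360° = 34.6201° = 0.604234 rad.
Common terms: sin α = -0.946536, cos α = 0.322597, sin β = 0.568132, cos β = 0.822937, cos(α−β) = -0.272280, d² = 1.792499. Work in radians in the unit-radius frame; every candidate has L = ρ·(t + p + q).
LSL: p² = 2 + d² − 2cos(α−β) + 2d(sin α − sin β) = 0.281255; p = √p² = 0.530335; φ = atan2(cos β − cos α, d + sin α − sin β) = 1.908729 rad; t = (φ − α) mod 2π = 3.151053 rad, q = (β − φ) mod 2π = 4.978690 rad → L = 3.81·(3.151053 + 0.530335 + 4.978690) = 3.81·8.660078 = 32.994898 m
RSR: p² = 2 + d² − 2cos(α−β) + 2d(sin β − sin α) = 8.392865; p = √p² = 2.897044; φ = atan2(cos α − cos β, d − sin α + sin β) = -0.173577 rad; t = (α − φ) mod 2π = 5.214439 rad, q = (φ − β) mod 2π = 5.505374 rad → L = 3.81·(5.214439 + 2.897044 + 5.505374) = 3.81·13.616856 = 51.880223 m
LSR: p² = d² − 2 + 2cos(α−β) + 2d(sin α + sin β) = -1.765308 < 0 → infeasible
RSL: p² = d² − 2 + 2cos(α−β) − 2d(sin α + sin β) = 0.261186; p = √p² = 0.511064; φ = atan2(cos α + cos β, d − sin α − sin β) − atan2(2, p) = -0.732332 rad; t = (α − φ) mod 2π = 5.773193 rad, q = (β − φ) mod 2π = 1.336566 rad → L = 3.81·(5.773193 + 0.511064 + 1.336566) = 3.81·7.620823 = 29.035335 m
RLR: c = (6 − d² + 2cos(α−β) + 2d(sin α − sin β))/8 = -0.049108; p = 2π − arccos c = 4.663261 rad; φ = atan2(cos α − cos β, d − sin α + sin β) = -0.173577 rad; t = (α − φ + p/2) mod 2π = 1.262884 rad, q = (α − β − t + p) mod 2π = 1.553819 rad → L = 3.81·(1.262884 + 4.663261 + 1.553819) = 3.81·7.479964 = 28.498662 m
LRL: c = (6 − d² + 2cos(α−β) − 2d(sin α − sin β))/8 = 0.964843; p = 2π − arccos c = 6.017235 rad; φ = atan2(cos β − cos α, d + sin α − sin β) = 1.908729 rad; t = (φ − α + p/2) mod 2π = 6.159671 rad, q = (β − α − t + p) mod 2π = 1.704123 rad → L = 3.81·(6.159671 + 6.017235 + 1.704123) = 3.81·13.881028 = 52.886717 m
Shortest: RLR with L = 28.498662 m ≈ 28.4987 m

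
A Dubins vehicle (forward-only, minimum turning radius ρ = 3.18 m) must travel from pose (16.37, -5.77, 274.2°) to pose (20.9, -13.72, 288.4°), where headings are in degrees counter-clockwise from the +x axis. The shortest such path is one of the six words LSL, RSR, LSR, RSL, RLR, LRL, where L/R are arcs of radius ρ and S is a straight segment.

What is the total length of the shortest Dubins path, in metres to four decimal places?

9.2099 m

Let ψ = atan2(Δy, Δx) = atan2(-7.95, 4.53) = -60.3250° be the start→goal bearing.
Normalize: d = |goal − start| / ρ = 9.150049/3.18 = 2.877374, α = (θ_start − ψ) mod 360° = 334.5250° = 5.838563 rad, β = (θ_goal − ψ) mod 360° = 348.7250° = 6.086400 rad.
Common terms: sin α = -0.430117, cos α = 0.902773, sin β = -0.195518, cos β = 0.980700, cos(α−β) = 0.969445, d² = 8.279281. Work in radians in the unit-radius frame; every candidate has L = ρ·(t + p + q).
LSL: p² = 2 + d² − 2cos(α−β) + 2d(sin α − sin β) = 6.990332; p = √p² = 2.643924; φ = atan2(cos β − cos α, d + sin α − sin β) = 0.029478 rad; t = (φ − α) mod 2π = 0.474101 rad, q = (β − φ) mod 2π = 6.056922 rad → L = 3.18·(0.474101 + 2.643924 + 6.056922) = 3.18·9.174946 = 29.176327 m
RSR: p² = 2 + d² − 2cos(α−β) + 2d(sin β − sin α) = 9.690448; p = √p² = 3.112948; φ = atan2(cos α − cos β, d − sin α + sin β) = -0.025036 rad; t = (α − φ) mod 2π = 5.863599 rad, q = (φ − β) mod 2π = 0.171750 rad → L = 3.18·(5.863599 + 3.112948 + 0.171750) = 3.18·9.148297 = 29.091585 m
LSR: p² = d² − 2 + 2cos(α−β) + 2d(sin α + sin β) = 4.617801; p = √p² = 2.148907; φ = atan2(−cos α − cos β, d + sin α + sin β) − atan2(−2, p) = 0.052947 rad; t = (φ − α) mod 2π = 0.497569 rad, q = (φ − β) mod 2π = 0.249732 rad → L = 3.18·(0.497569 + 2.148907 + 0.249732) = 3.18·2.896208 = 9.209941 m
RSL: p² = d² − 2 + 2cos(α−β) − 2d(sin α + sin β) = 11.818542; p = √p² = 3.437811; φ = atan2(cos α + cos β, d − sin α − sin β) − atan2(2, p) = -0.033574 rad; t = (α − φ) mod 2π = 5.872137 rad, q = (β − φ) mod 2π = 6.119974 rad → L = 3.18·(5.872137 + 3.437811 + 6.119974) = 3.18·15.429922 = 49.067151 m
RLR: c = (6 − d² + 2cos(α−β) + 2d(sin α − sin β))/8 = -0.211306; p = 2π − arccos c = 4.499478 rad; φ = atan2(cos α − cos β, d − sin α + sin β) = -0.025036 rad; t = (α − φ + p/2) mod 2π = 1.830152 rad, q = (α − β − t + p) mod 2π = 2.421489 rad → L = 3.18·(1.830152 + 4.499478 + 2.421489) = 3.18·8.751119 = 27.828559 m
LRL: c = (6 − d² + 2cos(α−β) − 2d(sin α − sin β))/8 = 0.126208; p = 2π − arccos c = 4.838935 rad; φ = atan2(cos β − cos α, d + sin α − sin β) = 0.029478 rad; t = (φ − α + p/2) mod 2π = 2.893568 rad, q = (β − α − t + p) mod 2π = 2.193204 rad → L = 3.18·(2.893568 + 4.838935 + 2.193204) = 3.18·9.925707 = 31.563747 m
Shortest: LSR with L = 9.209941 m ≈ 9.2099 m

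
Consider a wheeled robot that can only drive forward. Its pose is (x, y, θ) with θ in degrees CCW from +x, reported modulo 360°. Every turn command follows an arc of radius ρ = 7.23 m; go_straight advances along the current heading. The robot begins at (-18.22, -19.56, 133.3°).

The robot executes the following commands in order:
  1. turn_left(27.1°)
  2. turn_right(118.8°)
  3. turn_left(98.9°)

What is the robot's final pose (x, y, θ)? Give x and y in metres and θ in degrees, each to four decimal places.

set_pose: (x, y, θ) = (-18.2200, -19.5600, 133.3000°), ρ = 7.23
turn_left(27.1°): centre at ρ to the left, rotate +27.1° → (-21.0565, -17.7074, 160.4000°)
turn_right(118.8°): centre at ρ to the right, rotate −118.8° → (-23.4314, -5.4897, 41.6000°)
turn_left(98.9°): centre at ρ to the left, rotate +98.9° → (-23.6327, 5.4957, 140.5000°)

(-23.6327, 5.4957, 140.5000°)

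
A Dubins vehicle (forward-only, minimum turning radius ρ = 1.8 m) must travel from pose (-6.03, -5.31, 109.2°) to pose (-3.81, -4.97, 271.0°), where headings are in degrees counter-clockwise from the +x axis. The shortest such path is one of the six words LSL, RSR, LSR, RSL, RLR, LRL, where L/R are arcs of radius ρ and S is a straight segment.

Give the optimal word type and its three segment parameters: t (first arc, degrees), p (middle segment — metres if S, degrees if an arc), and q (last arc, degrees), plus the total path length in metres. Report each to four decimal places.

LRL: t = 26.6946°, p = 252.6676°, q = 27.7730°, L = 9.6489 m

Let ψ = atan2(Δy, Δx) = atan2(0.34, 2.22) = 8.7074° be the start→goal bearing.
Normalize: d = |goal − start| / ρ = 2.245885/1.8 = 1.247714, α = (θ_start − ψ) mod 360° = 100.4926° = 1.753927 rad, β = (θ_goal − ψ) mod 360° = 262.2926° = 4.577870 rad.
Common terms: sin α = 0.983278, cos α = -0.182109, sin β = -0.990966, cos β = -0.134114, cos(α−β) = -0.949972, d² = 1.556790. Work in radians in the unit-radius frame; every candidate has L = ρ·(t + p + q).
LSL: p² = 2 + d² − 2cos(α−β) + 2d(sin α − sin β) = 10.383319; p = √p² = 3.222316; φ = atan2(cos β − cos α, d + sin α − sin β) = 0.014895 rad; t = (φ − α) mod 2π = 4.544153 rad, q = (β − φ) mod 2π = 4.562975 rad → L = 1.8·(4.544153 + 3.222316 + 4.562975) = 1.8·12.329444 = 22.192999 m
RSR: p² = 2 + d² − 2cos(α−β) + 2d(sin β − sin α) = 0.530150; p = √p² = 0.728114; φ = atan2(cos α − cos β, d − sin α + sin β) = -3.075627 rad; t = (α − φ) mod 2π = 4.829555 rad, q = (φ − β) mod 2π = 4.912873 rad → L = 1.8·(4.829555 + 0.728114 + 4.912873) = 1.8·10.470542 = 18.846975 m
LSR: p² = d² − 2 + 2cos(α−β) + 2d(sin α + sin β) = -2.362338 < 0 → infeasible
RSL: p² = d² − 2 + 2cos(α−β) − 2d(sin α + sin β) = -2.323970 < 0 → infeasible
RLR: c = (6 − d² + 2cos(α−β) + 2d(sin α − sin β))/8 = 0.933731; p = 2π − arccos c = 5.917087 rad; φ = atan2(cos α − cos β, d − sin α + sin β) = -3.075627 rad; t = (α − φ + p/2) mod 2π = 1.504913 rad, q = (α − β − t + p) mod 2π = 1.588232 rad → L = 1.8·(1.504913 + 5.917087 + 1.588232) = 1.8·9.010232 = 16.218417 m
LRL: c = (6 − d² + 2cos(α−β) − 2d(sin α − sin β))/8 = -0.297915; p = 2π − arccos c = 4.409881 rad; φ = atan2(cos β − cos α, d + sin α − sin β) = 0.014895 rad; t = (φ − α + p/2) mod 2π = 0.465909 rad, q = (β − α − t + p) mod 2π = 0.484730 rad → L = 1.8·(0.465909 + 4.409881 + 0.484730) = 1.8·5.360520 = 9.648937 m
Shortest: LRL with L = 9.648937 m ≈ 9.6489 m
Convert LRL to answer units (arcs ×180/π): t = 0.465909·180/π = 26.6946°, p = 4.409881·180/π = 252.6676°, q = 0.484730·180/π = 27.7730°, L = 9.6489 m.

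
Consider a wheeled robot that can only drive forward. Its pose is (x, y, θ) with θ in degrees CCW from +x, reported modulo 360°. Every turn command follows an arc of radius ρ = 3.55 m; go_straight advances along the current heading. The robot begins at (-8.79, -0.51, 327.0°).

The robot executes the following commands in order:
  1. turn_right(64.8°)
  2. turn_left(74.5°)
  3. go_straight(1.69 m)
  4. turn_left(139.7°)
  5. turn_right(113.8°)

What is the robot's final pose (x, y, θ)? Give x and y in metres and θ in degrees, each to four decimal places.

set_pose: (x, y, θ) = (-8.7900, -0.5100, 327.0000°), ρ = 3.55
turn_right(64.8°): centre at ρ to the right, rotate −64.8° → (-7.2063, -3.9691, 262.2000°)
turn_left(74.5°): centre at ρ to the left, rotate +74.5° → (-5.0933, -7.7113, 336.7000°)
go_straight(1.69): x += 1.69·cos θ, y += 1.69·sin θ → (-3.5412, -8.3798, 336.7000°)
turn_left(139.7°): centre at ρ to the left, rotate +139.7° → (1.0428, -3.5409, 476.4000° ≡ 116.4000°)
turn_right(113.8°): centre at ρ to the right, rotate −113.8° → (4.0615, 1.5839, 2.6000°)

(4.0615, 1.5839, 2.6000°)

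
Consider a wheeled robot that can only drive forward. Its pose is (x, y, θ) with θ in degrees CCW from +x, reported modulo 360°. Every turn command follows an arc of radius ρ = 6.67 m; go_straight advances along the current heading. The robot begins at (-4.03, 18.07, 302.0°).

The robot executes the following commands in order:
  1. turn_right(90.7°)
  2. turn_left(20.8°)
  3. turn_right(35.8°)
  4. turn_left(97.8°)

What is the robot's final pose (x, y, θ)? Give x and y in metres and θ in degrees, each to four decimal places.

set_pose: (x, y, θ) = (-4.0300, 18.0700, 302.0000°), ρ = 6.67
turn_right(90.7°): centre at ρ to the right, rotate −90.7° → (-6.2213, 8.8362, 211.3000°)
turn_left(20.8°): centre at ρ to the left, rotate +20.8° → (-8.0193, 7.2342, 232.1000°)
turn_right(35.8°): centre at ρ to the right, rotate −35.8° → (-11.4104, 4.9296, 196.3000°)
turn_left(97.8°): centre at ρ to the left, rotate +97.8° → (-15.6270, -4.1958, 294.1000°)

(-15.6270, -4.1958, 294.1000°)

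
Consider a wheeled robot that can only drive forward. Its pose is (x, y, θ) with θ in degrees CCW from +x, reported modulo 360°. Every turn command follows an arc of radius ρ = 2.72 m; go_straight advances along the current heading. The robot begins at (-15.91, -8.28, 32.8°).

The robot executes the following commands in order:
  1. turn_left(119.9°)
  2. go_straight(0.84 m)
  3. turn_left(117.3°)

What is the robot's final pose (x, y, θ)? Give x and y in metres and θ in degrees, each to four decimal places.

(-20.8499, -5.6084, 270.0000°)

set_pose: (x, y, θ) = (-15.9100, -8.2800, 32.8000°), ρ = 2.72
turn_left(119.9°): centre at ρ to the left, rotate +119.9° → (-16.1359, -3.5766, 152.7000°)
go_straight(0.84): x += 0.84·cos θ, y += 0.84·sin θ → (-16.8824, -3.1914, 152.7000°)
turn_left(117.3°): centre at ρ to the left, rotate +117.3° → (-20.8499, -5.6084, 270.0000°)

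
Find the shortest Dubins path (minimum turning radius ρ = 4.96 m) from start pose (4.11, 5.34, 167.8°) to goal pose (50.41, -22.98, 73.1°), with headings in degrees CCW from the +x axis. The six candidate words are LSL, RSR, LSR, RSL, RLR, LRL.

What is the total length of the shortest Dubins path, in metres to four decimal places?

70.9279 m

Let ψ = atan2(Δy, Δx) = atan2(-28.32, 46.30) = -31.4526° be the start→goal bearing.
Normalize: d = |goal − start| / ρ = 54.274418/4.96 = 10.942423, α = (θ_start − ψ) mod 360° = 199.2526° = 3.477614 rad, β = (θ_goal − ψ) mod 360° = 104.5526° = 1.824787 rad.
Common terms: sin α = -0.329733, cos α = -0.944074, sin β = 0.967917, cos β = -0.251268, cos(α−β) = -0.081939, d² = 119.736619. Work in radians in the unit-radius frame; every candidate has L = ρ·(t + p + q).
LSL: p² = 2 + d² − 2cos(α−β) + 2d(sin α − sin β) = 93.501611; p = √p² = 9.669623; φ = atan2(cos β − cos α, d + sin α − sin β) = 0.071709 rad; t = (φ − α) mod 2π = 2.877281 rad, q = (β − φ) mod 2π = 1.753078 rad → L = 4.96·(2.877281 + 9.669623 + 1.753078) = 4.96·14.299982 = 70.927909 m
RSR: p² = 2 + d² − 2cos(α−β) + 2d(sin β − sin α) = 150.299381; p = √p² = 12.259665; φ = atan2(cos α − cos β, d − sin α + sin β) = -0.056541 rad; t = (α − φ) mod 2π = 3.534155 rad, q = (φ − β) mod 2π = 4.401857 rad → L = 4.96·(3.534155 + 12.259665 + 4.401857) = 4.96·20.195677 = 100.170557 m
LSR: p² = d² − 2 + 2cos(α−β) + 2d(sin α + sin β) = 131.539304; p = √p² = 11.469059; φ = atan2(−cos α − cos β, d + sin α + sin β) − atan2(−2, p) = 0.275501 rad; t = (φ − α) mod 2π = 3.081073 rad, q = (φ − β) mod 2π = 4.733900 rad → L = 4.96·(3.081073 + 11.469059 + 4.733900) = 4.96·19.284031 = 95.648795 m
RSL: p² = d² − 2 + 2cos(α−β) − 2d(sin α + sin β) = 103.606179; p = √p² = 10.178712; φ = atan2(cos α + cos β, d − sin α − sin β) − atan2(2, p) = -0.309506 rad; t = (α − φ) mod 2π = 3.787119 rad, q = (β − φ) mod 2π = 2.134292 rad → L = 4.96·(3.787119 + 10.178712 + 2.134292) = 4.96·16.100124 = 79.856614 m
RLR: c = (6 − d² + 2cos(α−β) + 2d(sin α − sin β))/8 = -17.787423, |c| > 1 → infeasible
LRL: c = (6 − d² + 2cos(α−β) − 2d(sin α − sin β))/8 = -10.687701, |c| > 1 → infeasible
Shortest: LSL with L = 70.927909 m ≈ 70.9279 m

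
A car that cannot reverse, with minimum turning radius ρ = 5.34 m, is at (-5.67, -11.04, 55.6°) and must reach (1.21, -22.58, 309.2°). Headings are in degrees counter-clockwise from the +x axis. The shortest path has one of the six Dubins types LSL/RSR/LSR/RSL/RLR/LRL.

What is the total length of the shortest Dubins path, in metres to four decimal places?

Let ψ = atan2(Δy, Δx) = atan2(-11.54, 6.88) = -59.1971° be the start→goal bearing.
Normalize: d = |goal − start| / ρ = 13.435252/5.34 = 2.515965, α = (θ_start − ψ) mod 360° = 114.7971° = 2.003588 rad, β = (θ_goal − ψ) mod 360° = 8.3971° = 0.146558 rad.
Common terms: sin α = 0.907798, cos α = -0.419407, sin β = 0.146034, cos β = 0.989280, cos(α−β) = -0.282341, d² = 6.330079. Work in radians in the unit-radius frame; every candidate has L = ρ·(t + p + q).
LSL: p² = 2 + d² − 2cos(α−β) + 2d(sin α − sin β) = 12.727908; p = √p² = 3.567619; φ = atan2(cos β − cos α, d + sin α − sin β) = 0.405908 rad; t = (φ − α) mod 2π = 4.685505 rad, q = (β − φ) mod 2π = 6.023835 rad → L = 5.34·(4.685505 + 3.567619 + 6.023835) = 5.34·14.276960 = 76.238965 m
RSR: p² = 2 + d² − 2cos(α−β) + 2d(sin β − sin α) = 5.061616; p = √p² = 2.249804; φ = atan2(cos α − cos β, d − sin α + sin β) = -0.676590 rad; t = (α − φ) mod 2π = 2.680178 rad, q = (φ − β) mod 2π = 5.460038 rad → L = 5.34·(2.680178 + 2.249804 + 5.460038) = 5.34·10.390019 = 55.482702 m
LSR: p² = d² − 2 + 2cos(α−β) + 2d(sin α + sin β) = 9.068205; p = √p² = 3.011346; φ = atan2(−cos α − cos β, d + sin α + sin β) − atan2(−2, p) = 0.427960 rad; t = (φ − α) mod 2π = 4.707557 rad, q = (φ − β) mod 2π = 0.281402 rad → L = 5.34·(4.707557 + 3.011346 + 0.281402) = 5.34·8.000305 = 42.721631 m
RSL: p² = d² − 2 + 2cos(α−β) − 2d(sin α + sin β) = -1.537413 < 0 → infeasible
RLR: c = (6 − d² + 2cos(α−β) + 2d(sin α − sin β))/8 = 0.367298; p = 2π − arccos c = 5.088491 rad; φ = atan2(cos α − cos β, d − sin α + sin β) = -0.676590 rad; t = (α − φ + p/2) mod 2π = 5.224423 rad, q = (α − β − t + p) mod 2π = 1.721098 rad → L = 5.34·(5.224423 + 5.088491 + 1.721098) = 5.34·12.034013 = 64.261629 m
LRL: c = (6 − d² + 2cos(α−β) − 2d(sin α − sin β))/8 = -0.590988; p = 2π − arccos c = 4.080105 rad; φ = atan2(cos β − cos α, d + sin α − sin β) = 0.405908 rad; t = (φ − α + p/2) mod 2π = 0.442373 rad, q = (β − α − t + p) mod 2π = 1.780702 rad → L = 5.34·(0.442373 + 4.080105 + 1.780702) = 5.34·6.303180 = 33.658983 m
Shortest: LRL with L = 33.658983 m ≈ 33.6590 m

33.6590 m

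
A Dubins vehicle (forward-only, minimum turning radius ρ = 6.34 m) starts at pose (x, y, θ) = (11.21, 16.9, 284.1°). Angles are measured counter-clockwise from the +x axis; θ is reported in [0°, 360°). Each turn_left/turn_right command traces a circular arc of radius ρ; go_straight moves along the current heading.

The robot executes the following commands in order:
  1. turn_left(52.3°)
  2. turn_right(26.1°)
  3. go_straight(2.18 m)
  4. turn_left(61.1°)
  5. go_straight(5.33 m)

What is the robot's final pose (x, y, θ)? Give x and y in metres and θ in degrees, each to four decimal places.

(29.8412, 8.2023, 11.4000°)

set_pose: (x, y, θ) = (11.2100, 16.9000, 284.1000°), ρ = 6.34
turn_left(52.3°): centre at ρ to the left, rotate +52.3° → (14.8208, 12.6348, 336.4000°)
turn_right(26.1°): centre at ρ to the right, rotate −26.1° → (17.1179, 10.9257, 310.3000°)
go_straight(2.18): x += 2.18·cos θ, y += 2.18·sin θ → (18.5279, 9.2631, 310.3000°)
turn_left(61.1°): centre at ρ to the left, rotate +61.1° → (24.6163, 7.1488, 371.4000° ≡ 11.4000°)
go_straight(5.33): x += 5.33·cos θ, y += 5.33·sin θ → (29.8412, 8.2023, 11.4000°)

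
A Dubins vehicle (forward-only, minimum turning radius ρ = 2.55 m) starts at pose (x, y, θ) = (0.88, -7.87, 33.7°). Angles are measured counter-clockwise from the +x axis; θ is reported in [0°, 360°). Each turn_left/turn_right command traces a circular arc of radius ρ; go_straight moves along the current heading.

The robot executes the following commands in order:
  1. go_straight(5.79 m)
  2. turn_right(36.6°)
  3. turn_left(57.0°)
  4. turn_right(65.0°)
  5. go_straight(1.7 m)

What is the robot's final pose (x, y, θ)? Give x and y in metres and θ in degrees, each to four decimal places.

(13.6526, -2.4934, 349.1000°)

set_pose: (x, y, θ) = (0.8800, -7.8700, 33.7000°), ρ = 2.55
go_straight(5.79): x += 5.79·cos θ, y += 5.79·sin θ → (5.6970, -4.6575, 33.7000°)
turn_right(36.6°): centre at ρ to the right, rotate −36.6° → (7.2409, -4.2322, -2.9000° ≡ 357.1000°)
turn_left(57.0°): centre at ρ to the left, rotate +57.0° → (9.4355, -3.1807, 414.1000° ≡ 54.1000°)
turn_right(65.0°): centre at ρ to the right, rotate −65.0° → (11.9833, -2.1720, -10.9000° ≡ 349.1000°)
go_straight(1.7): x += 1.7·cos θ, y += 1.7·sin θ → (13.6526, -2.4934, 349.1000°)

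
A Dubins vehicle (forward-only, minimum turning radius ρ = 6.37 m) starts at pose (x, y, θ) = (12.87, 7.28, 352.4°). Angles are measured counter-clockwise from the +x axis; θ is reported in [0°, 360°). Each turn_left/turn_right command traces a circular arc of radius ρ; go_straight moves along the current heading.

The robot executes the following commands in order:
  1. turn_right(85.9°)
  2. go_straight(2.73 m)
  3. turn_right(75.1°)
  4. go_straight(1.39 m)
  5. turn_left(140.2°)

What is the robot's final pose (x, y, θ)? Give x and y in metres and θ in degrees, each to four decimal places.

(9.9867, -20.1257, 331.6000°)

set_pose: (x, y, θ) = (12.8700, 7.2800, 352.4000°), ρ = 6.37
turn_right(85.9°): centre at ρ to the right, rotate −85.9° → (18.3856, 0.5771, 266.5000°)
go_straight(2.73): x += 2.73·cos θ, y += 2.73·sin θ → (18.2190, -2.1478, 266.5000°)
turn_right(75.1°): centre at ρ to the right, rotate −75.1° → (13.1199, -8.0033, 191.4000°)
go_straight(1.39): x += 1.39·cos θ, y += 1.39·sin θ → (11.7574, -8.2780, 191.4000°)
turn_left(140.2°): centre at ρ to the left, rotate +140.2° → (9.9867, -20.1257, 331.6000°)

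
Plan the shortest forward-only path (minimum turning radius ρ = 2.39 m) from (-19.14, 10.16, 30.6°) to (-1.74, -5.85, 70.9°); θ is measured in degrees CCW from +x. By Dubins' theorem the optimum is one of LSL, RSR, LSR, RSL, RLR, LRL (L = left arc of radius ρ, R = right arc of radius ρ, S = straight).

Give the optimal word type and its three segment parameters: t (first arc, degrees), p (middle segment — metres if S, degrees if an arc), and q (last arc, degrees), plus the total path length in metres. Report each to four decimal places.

RSL: t = 88.4469°, p = 18.5614 m, q = 128.7469°, L = 27.6213 m

Let ψ = atan2(Δy, Δx) = atan2(-16.01, 17.40) = -42.6176° be the start→goal bearing.
Normalize: d = |goal − start| / ρ = 23.644875/2.39 = 9.893253, α = (θ_start − ψ) mod 360° = 73.2176° = 1.277889 rad, β = (θ_goal − ψ) mod 360° = 113.5176° = 1.981256 rad.
Common terms: sin α = 0.957408, cos α = 0.288737, sin β = 0.916937, cos β = -0.399031, cos(α−β) = 0.762668, d² = 97.876455. Work in radians in the unit-radius frame; every candidate has L = ρ·(t + p + q).
LSL: p² = 2 + d² − 2cos(α−β) + 2d(sin α − sin β) = 99.151898; p = √p² = 9.957505; φ = atan2(cos β − cos α, d + sin α − sin β) = -0.069125 rad; t = (φ − α) mod 2π = 4.936171 rad, q = (β − φ) mod 2π = 2.050382 rad → L = 2.39·(4.936171 + 9.957505 + 2.050382) = 2.39·16.944058 = 40.496298 m
RSR: p² = 2 + d² − 2cos(α−β) + 2d(sin β − sin α) = 97.550340; p = √p² = 9.876758; φ = atan2(cos α − cos β, d − sin α + sin β) = 0.069691 rad; t = (α − φ) mod 2π = 1.208197 rad, q = (φ − β) mod 2π = 4.371620 rad → L = 2.39·(1.208197 + 9.876758 + 4.371620) = 2.39·15.456575 = 36.941215 m
LSR: p² = d² − 2 + 2cos(α−β) + 2d(sin α + sin β) = 134.488545; p = √p² = 11.596920; φ = atan2(−cos α − cos β, d + sin α + sin β) − atan2(−2, p) = 0.180152 rad; t = (φ − α) mod 2π = 5.185449 rad, q = (φ − β) mod 2π = 4.482081 rad → L = 2.39·(5.185449 + 11.596920 + 4.482081) = 2.39·21.264450 = 50.822034 m
RSL: p² = d² − 2 + 2cos(α−β) − 2d(sin α + sin β) = 60.315039; p = √p² = 7.766276; φ = atan2(cos α + cos β, d − sin α − sin β) − atan2(2, p) = -0.265801 rad; t = (α − φ) mod 2π = 1.543689 rad, q = (β − φ) mod 2π = 2.247057 rad → L = 2.39·(1.543689 + 7.766276 + 2.247057) = 2.39·11.557022 = 27.621282 m
RLR: c = (6 − d² + 2cos(α−β) + 2d(sin α − sin β))/8 = -11.193792, |c| > 1 → infeasible
LRL: c = (6 − d² + 2cos(α−β) − 2d(sin α − sin β))/8 = -11.393987, |c| > 1 → infeasible
Shortest: RSL with L = 27.621282 m ≈ 27.6213 m
Convert RSL to answer units (arcs ×180/π): t = 1.543689·180/π = 88.4469°, p = ρ·p = 2.39·7.766276 = 18.5614 m, q = 2.247057·180/π = 128.7469°, L = 27.6213 m.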